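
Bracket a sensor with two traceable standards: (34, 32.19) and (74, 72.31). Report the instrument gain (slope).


slope = (y2 - y1) / (x2 - x1)
= (72.31 - 32.19) / (74 - 34)
= 40.1200 / 40
= 1.0030

1.0030


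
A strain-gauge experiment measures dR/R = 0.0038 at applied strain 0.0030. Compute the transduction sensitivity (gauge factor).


GF = (dR/R) / epsilon
= 0.0038 / 0.0030
= 1.2667

1.2667


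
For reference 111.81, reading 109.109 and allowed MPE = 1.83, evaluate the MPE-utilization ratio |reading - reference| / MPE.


e = indication - reference = 109.109 - 111.81 = -2.7010
|e| = 2.7010
ratio = |e| / MPE = 2.7010 / 1.83
ratio = 1.4760

1.4760


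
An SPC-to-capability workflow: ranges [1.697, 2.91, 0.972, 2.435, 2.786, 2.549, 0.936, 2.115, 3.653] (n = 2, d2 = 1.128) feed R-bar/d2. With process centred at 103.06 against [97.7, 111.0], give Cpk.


R_bar = (1.697 + 2.91 + 0.972 + 2.435 + 2.786 + 2.549 + 0.936 + 2.115 + 3.653) / 9 = 2.2281111
sigma = R_bar / d2 = 2.2281111 / 1.128 = 1.9752758
Cp = (USL - LSL)/(6*sigma) = (111.0 - 97.7)/(6*1.9752758) = 1.1222
Cpu = (111.0 - 103.06)/(3*1.9752758) = 1.3399
Cpl = (103.06 - 97.7)/(3*1.9752758) = 0.9045
Cpk = min(Cpu, Cpl) = 0.9045

0.9045


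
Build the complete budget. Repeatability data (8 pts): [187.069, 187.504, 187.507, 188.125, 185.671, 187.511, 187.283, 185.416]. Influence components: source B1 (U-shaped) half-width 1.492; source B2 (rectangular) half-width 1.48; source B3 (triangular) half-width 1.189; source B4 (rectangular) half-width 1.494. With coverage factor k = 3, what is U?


mean = (187.069 + 187.504 + 187.507 + 188.125 + 185.671 + 187.511 + 187.283 + 185.416) / 8 = 187.01075
s = sqrt(sum((x - mean)^2)/(n-1)) = 0.95596126
u_A = s / sqrt(n) = 0.95596126 / sqrt(8) = 0.33798334
u_B1 = 1.492 / sqrt(2) = 1.0550033
u_B2 = 1.48 / sqrt(3) = 0.8544784
u_B3 = 1.189 / sqrt(6) = 0.48540722
u_B4 = 1.494 / sqrt(3) = 0.8625613
uc = sqrt(0.33798334^2 + 1.0550033^2 + 0.8544784^2 + 0.48540722^2 + 0.8625613^2) = 1.7137766
U = k * uc = 3 * 1.7137766
U = 5.1413

5.1413


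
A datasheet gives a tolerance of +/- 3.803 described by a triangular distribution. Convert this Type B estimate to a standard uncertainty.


u_B = half_width / sqrt(6)
u_B = 3.803 / 2.4494897
u_B = 1.5526

1.5526


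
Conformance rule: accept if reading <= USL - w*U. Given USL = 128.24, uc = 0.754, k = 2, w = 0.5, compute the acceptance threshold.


U = k * uc = 2 * 0.754 = 1.508
guard band g = w * U = 0.5 * 1.508 = 0.754
AL = USL - g = 128.24 - 0.754
AL = 127.4860

127.4860


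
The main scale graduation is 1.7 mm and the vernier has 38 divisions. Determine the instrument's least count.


LC = MSD / n_div
= 1.7 / 38
= 0.0447

0.0447


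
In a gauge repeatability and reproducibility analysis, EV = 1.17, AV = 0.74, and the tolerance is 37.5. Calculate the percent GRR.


GRR = sqrt(EV^2 + AV^2) = sqrt(1.17^2 + 0.74^2) = 1.3843771
%GRR = GRR / tol * 100 = 1.3843771 / 37.5 * 100
%GRR = 3.6917

3.6917


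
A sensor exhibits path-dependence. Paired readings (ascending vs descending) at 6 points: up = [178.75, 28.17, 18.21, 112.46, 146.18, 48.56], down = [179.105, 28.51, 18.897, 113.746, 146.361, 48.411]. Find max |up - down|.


|178.75 - 179.105| = 0.3550
|28.17 - 28.51| = 0.3400
|18.21 - 18.897| = 0.6870
|112.46 - 113.746| = 1.2860
|146.18 - 146.361| = 0.1810
|48.56 - 48.411| = 0.1490
hysteresis = max(diffs) = 1.2860

1.2860


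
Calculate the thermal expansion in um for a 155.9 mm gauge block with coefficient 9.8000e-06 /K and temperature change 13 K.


dL = L * alpha * dT
= 155.9 * 9.8000e-06 * 13
= 0.0198617 mm
dL_um = 0.0198617 * 1000 = 19.8617 um

19.8617


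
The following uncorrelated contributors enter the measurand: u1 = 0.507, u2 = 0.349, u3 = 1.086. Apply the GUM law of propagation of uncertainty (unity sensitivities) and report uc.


uc = sqrt(0.507^2 + 0.349^2 + 1.086^2)
uc = sqrt(1.558246)
uc = 1.2483

1.2483


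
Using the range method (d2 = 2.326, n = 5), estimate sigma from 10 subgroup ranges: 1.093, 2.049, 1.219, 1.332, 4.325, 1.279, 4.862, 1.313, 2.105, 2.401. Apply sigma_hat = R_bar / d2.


R_bar = (1.093 + 2.049 + 1.219 + 1.332 + 4.325 + 1.279 + 4.862 + 1.313 + 2.105 + 2.401) / 10
R_bar = 21.978 / 10 = 2.1978
sigma_hat = R_bar / d2 = 2.1978 / 2.326 = 0.9449

0.9449


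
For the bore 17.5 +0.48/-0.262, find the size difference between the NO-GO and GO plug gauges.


GO = nominal - lower_tol (smallest hole = maximum material condition)
GO = 17.5 - 0.262 = 17.238
NO-GO = nominal + upper_tol (largest hole = least material condition)
NO-GO = 17.5 + 0.48 = 17.98
spread = NO-GO - GO = 17.98 - 17.238 = 0.7420

0.7420


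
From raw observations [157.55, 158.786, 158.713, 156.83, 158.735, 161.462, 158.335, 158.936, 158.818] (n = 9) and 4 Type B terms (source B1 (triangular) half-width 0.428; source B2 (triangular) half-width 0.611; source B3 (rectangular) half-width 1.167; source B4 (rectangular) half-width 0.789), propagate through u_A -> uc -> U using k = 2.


mean = (157.55 + 158.786 + 158.713 + 156.83 + 158.735 + 161.462 + 158.335 + 158.936 + 158.818) / 9 = 158.685
s = sqrt(sum((x - mean)^2)/(n-1)) = 1.257858
u_A = s / sqrt(n) = 1.257858 / sqrt(9) = 0.419286
u_B1 = 0.428 / sqrt(6) = 0.17473027
u_B2 = 0.611 / sqrt(6) = 0.24943971
u_B3 = 1.167 / sqrt(3) = 0.67376776
u_B4 = 0.789 / sqrt(3) = 0.45552936
uc = sqrt(0.419286^2 + 0.17473027^2 + 0.24943971^2 + 0.67376776^2 + 0.45552936^2) = 0.96437626
U = k * uc = 2 * 0.96437626
U = 1.9288

1.9288


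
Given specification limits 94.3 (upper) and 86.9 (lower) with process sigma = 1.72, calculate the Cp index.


Cp = (USL - LSL) / (6 * sigma)
= (94.3 - 86.9) / (6 * 1.72)
= 7.4000 / 10.3200
= 0.7171

0.7171


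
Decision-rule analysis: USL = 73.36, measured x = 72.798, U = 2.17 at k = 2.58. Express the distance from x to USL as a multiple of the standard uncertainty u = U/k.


u = U / k = 2.17 / 2.58 = 0.84108527
margin = |USL - x| = |73.36 - 72.798| = 0.562
z = margin / u = 0.562 / 0.84108527
z = 0.6682

0.6682


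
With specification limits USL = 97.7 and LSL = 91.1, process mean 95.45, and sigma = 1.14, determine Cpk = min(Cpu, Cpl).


Cpu = (USL - mean) / (3*sigma) = (97.7 - 95.45) / (3*1.14) = 0.6579
Cpl = (mean - LSL) / (3*sigma) = (95.45 - 91.1) / (3*1.14) = 1.2719
Cpk = min(Cpu, Cpl) = 0.6579

0.6579


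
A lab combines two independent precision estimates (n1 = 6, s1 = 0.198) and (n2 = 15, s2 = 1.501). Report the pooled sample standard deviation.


s_p = sqrt(((n1-1)*s1^2 + (n2-1)*s2^2) / (n1+n2-2))
numerator = (6-1)*0.198^2 + (15-1)*1.501^2 = 0.19602 + 31.542014 = 31.738034
denominator = 6 + 15 - 2 = 19
s_p^2 = 31.738034 / 19 = 1.6704228
s_p = sqrt(1.6704228) = 1.2924

1.2924


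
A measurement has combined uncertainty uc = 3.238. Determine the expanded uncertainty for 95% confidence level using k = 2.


U = k * uc
U = 2 * 3.238
U = 6.4760

6.4760


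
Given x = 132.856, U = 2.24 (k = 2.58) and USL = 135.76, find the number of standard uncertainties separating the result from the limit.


u = U / k = 2.24 / 2.58 = 0.86821705
margin = |USL - x| = |135.76 - 132.856| = 2.904
z = margin / u = 2.904 / 0.86821705
z = 3.3448

3.3448


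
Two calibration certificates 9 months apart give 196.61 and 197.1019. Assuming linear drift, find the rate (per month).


rate = (v2 - v1) / months
= (197.1019 - 196.61) / 9
= 0.4919 / 9
= 0.0547

0.0547


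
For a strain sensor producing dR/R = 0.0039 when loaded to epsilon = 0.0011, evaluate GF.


GF = (dR/R) / epsilon
= 0.0039 / 0.0011
= 3.5455

3.5455


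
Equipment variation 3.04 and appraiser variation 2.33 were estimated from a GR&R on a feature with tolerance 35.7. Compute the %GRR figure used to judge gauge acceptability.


GRR = sqrt(EV^2 + AV^2) = sqrt(3.04^2 + 2.33^2) = 3.8302089
%GRR = GRR / tol * 100 = 3.8302089 / 35.7 * 100
%GRR = 10.7289

10.7289


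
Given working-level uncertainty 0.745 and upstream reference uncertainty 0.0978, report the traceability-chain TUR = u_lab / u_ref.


TUR = u_lab / u_ref
= 0.745 / 0.0978
= 7.6176

7.6176


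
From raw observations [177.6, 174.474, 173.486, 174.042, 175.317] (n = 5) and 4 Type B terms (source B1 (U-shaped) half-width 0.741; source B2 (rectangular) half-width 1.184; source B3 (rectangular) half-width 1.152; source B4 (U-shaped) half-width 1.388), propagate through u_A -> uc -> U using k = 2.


mean = (177.6 + 174.474 + 173.486 + 174.042 + 175.317) / 5 = 174.9838
s = sqrt(sum((x - mean)^2)/(n-1)) = 1.6082454
u_A = s / sqrt(n) = 1.6082454 / sqrt(5) = 0.71922921
u_B1 = 0.741 / sqrt(2) = 0.52396612
u_B2 = 1.184 / sqrt(3) = 0.68358272
u_B3 = 1.152 / sqrt(3) = 0.66510751
u_B4 = 1.388 / sqrt(2) = 0.98146421
uc = sqrt(0.71922921^2 + 0.52396612^2 + 0.68358272^2 + 0.66510751^2 + 0.98146421^2) = 1.6324082
U = k * uc = 2 * 1.6324082
U = 3.2648

3.2648


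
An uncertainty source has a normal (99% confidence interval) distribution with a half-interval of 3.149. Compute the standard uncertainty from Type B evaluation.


u_B = half_width / 2.576
u_B = 3.149 / 2.576
u_B = 1.2224

1.2224


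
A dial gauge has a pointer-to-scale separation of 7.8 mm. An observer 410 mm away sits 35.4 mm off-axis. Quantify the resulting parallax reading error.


error = h * offset / d
= 7.8 * 35.4 / 410
= 0.6735

0.6735


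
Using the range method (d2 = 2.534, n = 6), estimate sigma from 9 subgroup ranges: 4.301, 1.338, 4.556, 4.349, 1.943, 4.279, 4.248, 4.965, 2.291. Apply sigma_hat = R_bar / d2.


R_bar = (4.301 + 1.338 + 4.556 + 4.349 + 1.943 + 4.279 + 4.248 + 4.965 + 2.291) / 9
R_bar = 32.27 / 9 = 3.5855556
sigma_hat = R_bar / d2 = 3.5855556 / 2.534 = 1.4150

1.4150


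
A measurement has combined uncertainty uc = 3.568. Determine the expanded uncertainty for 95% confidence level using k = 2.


U = k * uc
U = 2 * 3.568
U = 7.1360

7.1360


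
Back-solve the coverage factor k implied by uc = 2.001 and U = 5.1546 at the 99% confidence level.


k = U / uc
k = 5.1546 / 2.001
k = 2.576

2.576


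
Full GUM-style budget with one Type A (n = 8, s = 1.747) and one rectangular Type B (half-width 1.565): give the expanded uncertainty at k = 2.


u_A = s / sqrt(n) = 1.747 / sqrt(8) = 0.61765777
u_B = half_width / sqrt(3) = 1.565 / sqrt(3) = 0.90355317
uc = sqrt(u_A^2 + u_B^2) = sqrt(0.61765777^2 + 0.90355317^2) = 1.0944905
U = k * uc = 2 * 1.0944905
U = 2.1890

2.1890


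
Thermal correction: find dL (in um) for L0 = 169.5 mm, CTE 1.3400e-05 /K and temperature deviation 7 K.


dL = L * alpha * dT
= 169.5 * 1.3400e-05 * 7
= 0.0158991 mm
dL_um = 0.0158991 * 1000 = 15.8991 um

15.8991


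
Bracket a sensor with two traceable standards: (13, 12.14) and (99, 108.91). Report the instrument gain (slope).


slope = (y2 - y1) / (x2 - x1)
= (108.91 - 12.14) / (99 - 13)
= 96.7700 / 86
= 1.1252

1.1252


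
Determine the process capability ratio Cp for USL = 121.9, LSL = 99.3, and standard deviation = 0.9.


Cp = (USL - LSL) / (6 * sigma)
= (121.9 - 99.3) / (6 * 0.9)
= 22.6000 / 5.4000
= 4.1852

4.1852


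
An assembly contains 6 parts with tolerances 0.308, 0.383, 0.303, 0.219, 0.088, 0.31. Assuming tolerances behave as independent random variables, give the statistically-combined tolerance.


RSS = sqrt(0.308^2 + 0.383^2 + 0.303^2 + 0.219^2 + 0.088^2 + 0.31^2)
= sqrt(0.485167)
= 0.6965

0.6965


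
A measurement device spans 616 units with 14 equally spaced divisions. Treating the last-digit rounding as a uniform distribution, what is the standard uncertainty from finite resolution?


resolution = range / divisions
resolution = 616 / 14 = 44
u_res = resolution / (2*sqrt(3))
u_res = 44 / 3.4641016
u_res = 12.7017

12.7017


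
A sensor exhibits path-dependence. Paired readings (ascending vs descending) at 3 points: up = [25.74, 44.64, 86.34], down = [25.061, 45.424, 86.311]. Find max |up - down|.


|25.74 - 25.061| = 0.6790
|44.64 - 45.424| = 0.7840
|86.34 - 86.311| = 0.0290
hysteresis = max(diffs) = 0.7840

0.7840


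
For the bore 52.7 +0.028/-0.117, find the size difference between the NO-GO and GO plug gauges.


GO = nominal - lower_tol (smallest hole = maximum material condition)
GO = 52.7 - 0.117 = 52.583
NO-GO = nominal + upper_tol (largest hole = least material condition)
NO-GO = 52.7 + 0.028 = 52.728
spread = NO-GO - GO = 52.728 - 52.583 = 0.1450

0.1450


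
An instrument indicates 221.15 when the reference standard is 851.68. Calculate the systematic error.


Systematic error = measured - true
= 221.15 - 851.68
= -630.5300

-630.5300


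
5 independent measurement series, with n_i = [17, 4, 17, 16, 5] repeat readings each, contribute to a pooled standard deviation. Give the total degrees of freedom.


nu = sum_i (n_i - 1)
nu = ((17 - 1) + (4 - 1) + (17 - 1) + (16 - 1) + (5 - 1))
nu = 16 + 3 + 16 + 15 + 4
nu = 54

54


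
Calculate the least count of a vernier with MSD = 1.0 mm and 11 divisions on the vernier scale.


LC = MSD / n_div
= 1.0 / 11
= 0.0909

0.0909


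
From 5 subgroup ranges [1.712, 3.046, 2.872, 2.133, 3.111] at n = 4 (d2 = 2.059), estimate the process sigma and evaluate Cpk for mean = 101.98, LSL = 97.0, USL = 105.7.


R_bar = (1.712 + 3.046 + 2.872 + 2.133 + 3.111) / 5 = 2.5748
sigma = R_bar / d2 = 2.5748 / 2.059 = 1.25051
Cp = (USL - LSL)/(6*sigma) = (105.7 - 97.0)/(6*1.25051) = 1.1595
Cpu = (105.7 - 101.98)/(3*1.25051) = 0.9916
Cpl = (101.98 - 97.0)/(3*1.25051) = 1.3275
Cpk = min(Cpu, Cpl) = 0.9916

0.9916


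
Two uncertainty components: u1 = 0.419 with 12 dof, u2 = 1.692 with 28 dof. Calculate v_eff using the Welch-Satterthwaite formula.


uc = sqrt(u1^2 + u2^2) = sqrt(0.419^2 + 1.692^2) = 1.7431079
v_eff = uc^4 / (u1^4/v1 + u2^4/v2)
= 1.7431079^4 / (0.419^4/12 + 1.692^4/28)
= 9.2320274 / 0.29528241
v_eff = 31.2651

31.2651


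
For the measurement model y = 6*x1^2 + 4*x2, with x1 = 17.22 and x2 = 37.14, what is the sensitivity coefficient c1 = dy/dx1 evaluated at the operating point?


y = 6*x1^2 + 4*x2
dy/dx1 = 2*6*x1
Evaluate at x1 = 17.22: c1 = 12 * 17.22
c1 = 206.6400

206.6400


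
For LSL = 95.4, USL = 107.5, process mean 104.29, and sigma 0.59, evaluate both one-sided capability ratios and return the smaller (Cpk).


Cpu = (USL - mean) / (3*sigma) = (107.5 - 104.29) / (3*0.59) = 1.8136
Cpl = (mean - LSL) / (3*sigma) = (104.29 - 95.4) / (3*0.59) = 5.0226
Cpk = min(Cpu, Cpl) = 1.8136

1.8136


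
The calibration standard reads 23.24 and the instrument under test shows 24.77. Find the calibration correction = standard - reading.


Correction = standard - reading
= 23.24 - 24.77
= -1.5300

-1.5300


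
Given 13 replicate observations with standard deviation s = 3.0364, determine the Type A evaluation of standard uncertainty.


u_A = s / sqrt(n)
u_A = 3.0364 / sqrt(13)
u_A = 3.0364 / 3.6055513
u_A = 0.8421

0.8421


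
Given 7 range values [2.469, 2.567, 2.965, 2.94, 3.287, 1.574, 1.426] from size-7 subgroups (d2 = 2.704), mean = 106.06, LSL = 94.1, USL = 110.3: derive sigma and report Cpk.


R_bar = (2.469 + 2.567 + 2.965 + 2.94 + 3.287 + 1.574 + 1.426) / 7 = 2.4611429
sigma = R_bar / d2 = 2.4611429 / 2.704 = 0.91018598
Cp = (USL - LSL)/(6*sigma) = (110.3 - 94.1)/(6*0.91018598) = 2.9664
Cpu = (110.3 - 106.06)/(3*0.91018598) = 1.5528
Cpl = (106.06 - 94.1)/(3*0.91018598) = 4.3801
Cpk = min(Cpu, Cpl) = 1.5528

1.5528


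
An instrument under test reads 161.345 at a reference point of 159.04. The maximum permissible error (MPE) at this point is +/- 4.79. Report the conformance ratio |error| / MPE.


e = indication - reference = 161.345 - 159.04 = 2.3050
|e| = 2.3050
ratio = |e| / MPE = 2.3050 / 4.79
ratio = 0.4812

0.4812


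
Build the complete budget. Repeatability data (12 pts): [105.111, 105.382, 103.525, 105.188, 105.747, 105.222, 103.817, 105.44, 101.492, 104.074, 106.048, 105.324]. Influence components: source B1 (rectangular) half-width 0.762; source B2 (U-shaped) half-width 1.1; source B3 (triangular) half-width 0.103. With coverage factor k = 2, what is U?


mean = (105.111 + 105.382 + 103.525 + 105.188 + 105.747 + 105.222 + 103.817 + 105.44 + 101.492 + 104.074 + 106.048 + 105.324) / 12 = 104.6975
s = sqrt(sum((x - mean)^2)/(n-1)) = 1.273447
u_A = s / sqrt(n) = 1.273447 / sqrt(12) = 0.36761248
u_B1 = 0.762 / sqrt(3) = 0.43994091
u_B2 = 1.1 / sqrt(2) = 0.77781746
u_B3 = 0.103 / sqrt(6) = 0.042049574
uc = sqrt(0.36761248^2 + 0.43994091^2 + 0.77781746^2 + 0.042049574^2) = 0.96718928
U = k * uc = 2 * 0.96718928
U = 1.9344

1.9344


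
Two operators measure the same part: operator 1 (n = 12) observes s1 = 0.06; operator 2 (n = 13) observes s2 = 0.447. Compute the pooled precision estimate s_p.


s_p = sqrt(((n1-1)*s1^2 + (n2-1)*s2^2) / (n1+n2-2))
numerator = (12-1)*0.06^2 + (13-1)*0.447^2 = 0.0396 + 2.397708 = 2.437308
denominator = 12 + 13 - 2 = 23
s_p^2 = 2.437308 / 23 = 0.10596991
s_p = sqrt(0.10596991) = 0.3255

0.3255


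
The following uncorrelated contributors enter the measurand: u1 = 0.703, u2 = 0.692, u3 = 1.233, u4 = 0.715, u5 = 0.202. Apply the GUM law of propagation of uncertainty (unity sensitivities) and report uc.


uc = sqrt(0.703^2 + 0.692^2 + 1.233^2 + 0.715^2 + 0.202^2)
uc = sqrt(3.045391)
uc = 1.7451

1.7451


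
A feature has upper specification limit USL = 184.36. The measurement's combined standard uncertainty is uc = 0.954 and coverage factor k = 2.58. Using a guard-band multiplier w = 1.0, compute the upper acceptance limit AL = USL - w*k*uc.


U = k * uc = 2.58 * 0.954 = 2.46132
guard band g = w * U = 1.0 * 2.46132 = 2.46132
AL = USL - g = 184.36 - 2.46132
AL = 181.8987

181.8987


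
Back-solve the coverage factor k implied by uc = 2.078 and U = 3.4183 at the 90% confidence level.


k = U / uc
k = 3.4183 / 2.078
k = 1.645

1.645


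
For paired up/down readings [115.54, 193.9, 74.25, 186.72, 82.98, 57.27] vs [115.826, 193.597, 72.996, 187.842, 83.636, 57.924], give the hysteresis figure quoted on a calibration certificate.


|115.54 - 115.826| = 0.2860
|193.9 - 193.597| = 0.3030
|74.25 - 72.996| = 1.2540
|186.72 - 187.842| = 1.1220
|82.98 - 83.636| = 0.6560
|57.27 - 57.924| = 0.6540
hysteresis = max(diffs) = 1.2540

1.2540


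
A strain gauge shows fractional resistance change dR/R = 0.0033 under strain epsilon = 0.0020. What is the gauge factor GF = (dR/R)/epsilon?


GF = (dR/R) / epsilon
= 0.0033 / 0.0020
= 1.6500

1.6500


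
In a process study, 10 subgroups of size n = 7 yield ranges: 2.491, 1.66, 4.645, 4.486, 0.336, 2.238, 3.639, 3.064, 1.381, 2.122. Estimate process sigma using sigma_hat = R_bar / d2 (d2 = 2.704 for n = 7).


R_bar = (2.491 + 1.66 + 4.645 + 4.486 + 0.336 + 2.238 + 3.639 + 3.064 + 1.381 + 2.122) / 10
R_bar = 26.062 / 10 = 2.6062
sigma_hat = R_bar / d2 = 2.6062 / 2.704 = 0.9638

0.9638


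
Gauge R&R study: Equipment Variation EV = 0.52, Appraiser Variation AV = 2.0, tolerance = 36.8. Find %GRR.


GRR = sqrt(EV^2 + AV^2) = sqrt(0.52^2 + 2.0^2) = 2.0664946
%GRR = GRR / tol * 100 = 2.0664946 / 36.8 * 100
%GRR = 5.6155

5.6155


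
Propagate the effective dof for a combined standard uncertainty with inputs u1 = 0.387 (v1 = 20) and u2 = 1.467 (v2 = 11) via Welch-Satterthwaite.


uc = sqrt(u1^2 + u2^2) = sqrt(0.387^2 + 1.467^2) = 1.5171875
v_eff = uc^4 / (u1^4/v1 + u2^4/v2)
= 1.5171875^4 / (0.387^4/20 + 1.467^4/11)
= 5.2985498 / 0.42216582
v_eff = 12.5509

12.5509


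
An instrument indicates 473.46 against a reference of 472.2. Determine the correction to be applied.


Correction = standard - reading
= 472.2 - 473.46
= -1.2600

-1.2600


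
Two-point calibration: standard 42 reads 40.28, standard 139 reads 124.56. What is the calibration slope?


slope = (y2 - y1) / (x2 - x1)
= (124.56 - 40.28) / (139 - 42)
= 84.2800 / 97
= 0.8689

0.8689


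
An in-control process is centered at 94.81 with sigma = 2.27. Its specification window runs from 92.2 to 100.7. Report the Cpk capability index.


Cpu = (USL - mean) / (3*sigma) = (100.7 - 94.81) / (3*2.27) = 0.8649
Cpl = (mean - LSL) / (3*sigma) = (94.81 - 92.2) / (3*2.27) = 0.3833
Cpk = min(Cpu, Cpl) = 0.3833

0.3833


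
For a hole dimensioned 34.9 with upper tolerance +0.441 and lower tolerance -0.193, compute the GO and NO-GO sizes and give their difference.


GO = nominal - lower_tol (smallest hole = maximum material condition)
GO = 34.9 - 0.193 = 34.707
NO-GO = nominal + upper_tol (largest hole = least material condition)
NO-GO = 34.9 + 0.441 = 35.341
spread = NO-GO - GO = 35.341 - 34.707 = 0.6340

0.6340


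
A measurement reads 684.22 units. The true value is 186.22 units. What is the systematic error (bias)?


Systematic error = measured - true
= 684.22 - 186.22
= 498.0000

498.0000


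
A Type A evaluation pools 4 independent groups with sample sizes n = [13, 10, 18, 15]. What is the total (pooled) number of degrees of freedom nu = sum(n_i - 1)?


nu = sum_i (n_i - 1)
nu = ((13 - 1) + (10 - 1) + (18 - 1) + (15 - 1))
nu = 12 + 9 + 17 + 14
nu = 52

52


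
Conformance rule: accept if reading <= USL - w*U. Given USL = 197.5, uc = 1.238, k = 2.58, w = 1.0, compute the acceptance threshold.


U = k * uc = 2.58 * 1.238 = 3.19404
guard band g = w * U = 1.0 * 3.19404 = 3.19404
AL = USL - g = 197.5 - 3.19404
AL = 194.3060

194.3060


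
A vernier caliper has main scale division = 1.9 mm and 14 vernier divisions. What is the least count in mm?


LC = MSD / n_div
= 1.9 / 14
= 0.1357

0.1357


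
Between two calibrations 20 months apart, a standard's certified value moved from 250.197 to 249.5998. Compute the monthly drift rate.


rate = (v2 - v1) / months
= (249.5998 - 250.197) / 20
= -0.5972 / 20
= -0.0299

-0.0299


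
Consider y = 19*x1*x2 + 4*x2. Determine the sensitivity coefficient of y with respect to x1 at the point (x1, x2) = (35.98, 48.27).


y = 19*x1*x2 + 4*x2
dy/dx1 = 19*x2
Evaluate at x2 = 48.27: c1 = 19 * 48.27
c1 = 917.1300

917.1300


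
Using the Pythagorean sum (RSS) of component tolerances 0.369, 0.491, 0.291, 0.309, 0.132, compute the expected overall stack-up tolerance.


RSS = sqrt(0.369^2 + 0.491^2 + 0.291^2 + 0.309^2 + 0.132^2)
= sqrt(0.574828)
= 0.7582

0.7582


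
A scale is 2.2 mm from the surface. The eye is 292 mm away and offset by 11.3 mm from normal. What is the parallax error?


error = h * offset / d
= 2.2 * 11.3 / 292
= 0.0851

0.0851


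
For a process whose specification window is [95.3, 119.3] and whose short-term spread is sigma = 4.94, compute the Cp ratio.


Cp = (USL - LSL) / (6 * sigma)
= (119.3 - 95.3) / (6 * 4.94)
= 24.0000 / 29.6400
= 0.8097

0.8097


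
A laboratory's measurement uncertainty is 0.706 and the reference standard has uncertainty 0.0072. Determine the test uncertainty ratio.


TUR = u_lab / u_ref
= 0.706 / 0.0072
= 98.0556

98.0556


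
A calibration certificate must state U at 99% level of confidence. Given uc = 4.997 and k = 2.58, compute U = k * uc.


U = k * uc
U = 2.58 * 4.997
U = 12.8923

12.8923


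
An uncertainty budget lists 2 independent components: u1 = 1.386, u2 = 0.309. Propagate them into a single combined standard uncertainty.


uc = sqrt(1.386^2 + 0.309^2)
uc = sqrt(2.016477)
uc = 1.4200

1.4200


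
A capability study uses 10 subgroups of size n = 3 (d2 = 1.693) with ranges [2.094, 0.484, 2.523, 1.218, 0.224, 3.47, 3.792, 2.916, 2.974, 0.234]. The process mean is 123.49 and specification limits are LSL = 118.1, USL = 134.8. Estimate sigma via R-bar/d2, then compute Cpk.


R_bar = (2.094 + 0.484 + 2.523 + 1.218 + 0.224 + 3.47 + 3.792 + 2.916 + 2.974 + 0.234) / 10 = 1.9929
sigma = R_bar / d2 = 1.9929 / 1.693 = 1.1771412
Cp = (USL - LSL)/(6*sigma) = (134.8 - 118.1)/(6*1.1771412) = 2.3645
Cpu = (134.8 - 123.49)/(3*1.1771412) = 3.2027
Cpl = (123.49 - 118.1)/(3*1.1771412) = 1.5263
Cpk = min(Cpu, Cpl) = 1.5263

1.5263


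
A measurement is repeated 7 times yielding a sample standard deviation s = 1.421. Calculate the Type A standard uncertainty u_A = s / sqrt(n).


u_A = s / sqrt(n)
u_A = 1.421 / sqrt(7)
u_A = 1.421 / 2.6457513
u_A = 0.5371

0.5371


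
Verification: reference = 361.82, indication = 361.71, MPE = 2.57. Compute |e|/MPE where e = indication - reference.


e = indication - reference = 361.71 - 361.82 = -0.1100
|e| = 0.1100
ratio = |e| / MPE = 0.1100 / 2.57
ratio = 0.0428

0.0428


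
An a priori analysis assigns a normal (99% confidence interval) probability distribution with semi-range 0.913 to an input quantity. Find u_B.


u_B = half_width / 2.576
u_B = 0.913 / 2.576
u_B = 0.3544

0.3544


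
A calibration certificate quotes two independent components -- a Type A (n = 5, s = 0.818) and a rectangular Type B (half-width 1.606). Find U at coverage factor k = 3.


u_A = s / sqrt(n) = 0.818 / sqrt(5) = 0.36582072
u_B = half_width / sqrt(3) = 1.606 / sqrt(3) = 0.92722453
uc = sqrt(u_A^2 + u_B^2) = sqrt(0.36582072^2 + 0.92722453^2) = 0.99677988
U = k * uc = 3 * 0.99677988
U = 2.9903

2.9903


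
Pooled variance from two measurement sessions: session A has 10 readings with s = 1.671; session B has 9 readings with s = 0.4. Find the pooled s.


s_p = sqrt(((n1-1)*s1^2 + (n2-1)*s2^2) / (n1+n2-2))
numerator = (10-1)*1.671^2 + (9-1)*0.4^2 = 25.130169 + 1.28 = 26.410169
denominator = 10 + 9 - 2 = 17
s_p^2 = 26.410169 / 17 = 1.5535394
s_p = sqrt(1.5535394) = 1.2464

1.2464


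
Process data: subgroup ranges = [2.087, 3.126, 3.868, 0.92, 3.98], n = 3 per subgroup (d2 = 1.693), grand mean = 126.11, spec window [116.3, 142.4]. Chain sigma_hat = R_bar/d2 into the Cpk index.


R_bar = (2.087 + 3.126 + 3.868 + 0.92 + 3.98) / 5 = 2.7962
sigma = R_bar / d2 = 2.7962 / 1.693 = 1.6516243
Cp = (USL - LSL)/(6*sigma) = (142.4 - 116.3)/(6*1.6516243) = 2.6338
Cpu = (142.4 - 126.11)/(3*1.6516243) = 3.2877
Cpl = (126.11 - 116.3)/(3*1.6516243) = 1.9799
Cpk = min(Cpu, Cpl) = 1.9799

1.9799


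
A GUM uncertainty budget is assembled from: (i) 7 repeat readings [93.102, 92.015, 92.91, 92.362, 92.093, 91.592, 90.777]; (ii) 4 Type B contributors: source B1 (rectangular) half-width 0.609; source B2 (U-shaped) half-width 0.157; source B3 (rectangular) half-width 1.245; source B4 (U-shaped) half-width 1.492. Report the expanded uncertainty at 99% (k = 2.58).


mean = (93.102 + 92.015 + 92.91 + 92.362 + 92.093 + 91.592 + 90.777) / 7 = 92.12157143
s = sqrt(sum((x - mean)^2)/(n-1)) = 0.78963681
u_A = s / sqrt(n) = 0.78963681 / sqrt(7) = 0.29845466
u_B1 = 0.609 / sqrt(3) = 0.35160631
u_B2 = 0.157 / sqrt(2) = 0.11101576
u_B3 = 1.245 / sqrt(3) = 0.71880109
u_B4 = 1.492 / sqrt(2) = 1.0550033
uc = sqrt(0.29845466^2 + 0.35160631^2 + 0.11101576^2 + 0.71880109^2 + 1.0550033^2) = 1.3618861
U = k * uc = 2.58 * 1.3618861
U = 3.5137

3.5137


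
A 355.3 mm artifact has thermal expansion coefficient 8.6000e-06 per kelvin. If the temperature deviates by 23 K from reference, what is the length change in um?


dL = L * alpha * dT
= 355.3 * 8.6000e-06 * 23
= 0.0702783 mm
dL_um = 0.0702783 * 1000 = 70.2783 um

70.2783


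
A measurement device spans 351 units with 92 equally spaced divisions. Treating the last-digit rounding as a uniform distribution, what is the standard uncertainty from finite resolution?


resolution = range / divisions
resolution = 351 / 92 = 3.8152174
u_res = resolution / (2*sqrt(3))
u_res = 3.8152174 / 3.4641016
u_res = 1.1014

1.1014


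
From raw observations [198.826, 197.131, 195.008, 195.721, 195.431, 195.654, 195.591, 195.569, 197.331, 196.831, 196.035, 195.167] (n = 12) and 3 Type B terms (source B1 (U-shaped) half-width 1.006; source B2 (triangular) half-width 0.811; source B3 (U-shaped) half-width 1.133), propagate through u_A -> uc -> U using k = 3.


mean = (198.826 + 197.131 + 195.008 + 195.721 + 195.431 + 195.654 + 195.591 + 195.569 + 197.331 + 196.831 + 196.035 + 195.167) / 12 = 196.19125
s = sqrt(sum((x - mean)^2)/(n-1)) = 1.1217753
u_A = s / sqrt(n) = 1.1217753 / sqrt(12) = 0.32382864
u_B1 = 1.006 / sqrt(2) = 0.71134942
u_B2 = 0.811 / sqrt(6) = 0.33108936
u_B3 = 1.133 / sqrt(2) = 0.80115198
uc = sqrt(0.32382864^2 + 0.71134942^2 + 0.33108936^2 + 0.80115198^2) = 1.1671965
U = k * uc = 3 * 1.1671965
U = 3.5016

3.5016


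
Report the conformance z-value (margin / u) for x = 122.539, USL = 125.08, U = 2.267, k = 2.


u = U / k = 2.267 / 2 = 1.1335
margin = |USL - x| = |125.08 - 122.539| = 2.541
z = margin / u = 2.541 / 1.1335
z = 2.2417

2.2417


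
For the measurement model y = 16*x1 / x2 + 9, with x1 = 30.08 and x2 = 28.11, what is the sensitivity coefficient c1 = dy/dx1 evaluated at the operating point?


y = 16*x1 / x2 + 9
dy/dx1 = 16/x2
Evaluate at x2 = 28.11: c1 = 16 / 28.11
c1 = 0.5692

0.5692


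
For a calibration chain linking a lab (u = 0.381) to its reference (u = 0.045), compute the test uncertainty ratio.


TUR = u_lab / u_ref
= 0.381 / 0.045
= 8.4667

8.4667


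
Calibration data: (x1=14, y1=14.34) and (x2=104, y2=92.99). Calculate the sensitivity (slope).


slope = (y2 - y1) / (x2 - x1)
= (92.99 - 14.34) / (104 - 14)
= 78.6500 / 90
= 0.8739

0.8739


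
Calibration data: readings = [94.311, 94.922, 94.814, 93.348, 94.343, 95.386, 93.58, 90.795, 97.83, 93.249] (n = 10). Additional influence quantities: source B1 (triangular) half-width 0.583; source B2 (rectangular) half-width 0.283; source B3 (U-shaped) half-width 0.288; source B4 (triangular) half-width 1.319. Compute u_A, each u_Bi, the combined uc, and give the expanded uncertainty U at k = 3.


mean = (94.311 + 94.922 + 94.814 + 93.348 + 94.343 + 95.386 + 93.58 + 90.795 + 97.83 + 93.249) / 10 = 94.2578
s = sqrt(sum((x - mean)^2)/(n-1)) = 1.7978341
u_A = s / sqrt(n) = 1.7978341 / sqrt(10) = 0.56852506
u_B1 = 0.583 / sqrt(6) = 0.23800875
u_B2 = 0.283 / sqrt(3) = 0.16339013
u_B3 = 0.288 / sqrt(2) = 0.20364675
u_B4 = 1.319 / sqrt(6) = 0.5384795
uc = sqrt(0.56852506^2 + 0.23800875^2 + 0.16339013^2 + 0.20364675^2 + 0.5384795^2) = 0.85906776
U = k * uc = 3 * 0.85906776
U = 2.5772

2.5772


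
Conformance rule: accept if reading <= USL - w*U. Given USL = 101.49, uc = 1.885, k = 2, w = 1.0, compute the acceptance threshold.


U = k * uc = 2 * 1.885 = 3.77
guard band g = w * U = 1.0 * 3.77 = 3.77
AL = USL - g = 101.49 - 3.77
AL = 97.7200

97.7200


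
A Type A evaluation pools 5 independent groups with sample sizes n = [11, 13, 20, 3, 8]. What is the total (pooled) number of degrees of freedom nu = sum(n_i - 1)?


nu = sum_i (n_i - 1)
nu = ((11 - 1) + (13 - 1) + (20 - 1) + (3 - 1) + (8 - 1))
nu = 10 + 12 + 19 + 2 + 7
nu = 50

50


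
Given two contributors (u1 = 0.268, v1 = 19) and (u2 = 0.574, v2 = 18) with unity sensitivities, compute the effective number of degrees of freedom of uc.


uc = sqrt(u1^2 + u2^2) = sqrt(0.268^2 + 0.574^2) = 0.63348244
v_eff = uc^4 / (u1^4/v1 + u2^4/v2)
= 0.63348244^4 / (0.268^4/19 + 0.574^4/18)
= 0.16104169 / 0.0063023118
v_eff = 25.5528

25.5528


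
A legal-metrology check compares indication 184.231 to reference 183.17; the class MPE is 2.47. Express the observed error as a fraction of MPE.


e = indication - reference = 184.231 - 183.17 = 1.0610
|e| = 1.0610
ratio = |e| / MPE = 1.0610 / 2.47
ratio = 0.4296

0.4296


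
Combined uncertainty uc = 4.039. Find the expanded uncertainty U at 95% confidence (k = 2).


U = k * uc
U = 2 * 4.039
U = 8.0780

8.0780


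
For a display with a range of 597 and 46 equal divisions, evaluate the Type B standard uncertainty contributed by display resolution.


resolution = range / divisions
resolution = 597 / 46 = 12.978261
u_res = resolution / (2*sqrt(3))
u_res = 12.978261 / 3.4641016
u_res = 3.7465

3.7465


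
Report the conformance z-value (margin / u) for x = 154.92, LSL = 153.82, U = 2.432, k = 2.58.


u = U / k = 2.432 / 2.58 = 0.94263566
margin = |LSL - x| = |153.82 - 154.92| = 1.1
z = margin / u = 1.1 / 0.94263566
z = 1.1669

1.1669


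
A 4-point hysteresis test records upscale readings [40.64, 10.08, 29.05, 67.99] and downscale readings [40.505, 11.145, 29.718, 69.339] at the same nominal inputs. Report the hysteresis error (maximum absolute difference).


|40.64 - 40.505| = 0.1350
|10.08 - 11.145| = 1.0650
|29.05 - 29.718| = 0.6680
|67.99 - 69.339| = 1.3490
hysteresis = max(diffs) = 1.3490

1.3490


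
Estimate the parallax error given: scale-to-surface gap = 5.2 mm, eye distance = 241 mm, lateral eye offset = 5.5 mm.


error = h * offset / d
= 5.2 * 5.5 / 241
= 0.1187

0.1187


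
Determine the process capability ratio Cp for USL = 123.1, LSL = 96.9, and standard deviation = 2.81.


Cp = (USL - LSL) / (6 * sigma)
= (123.1 - 96.9) / (6 * 2.81)
= 26.2000 / 16.8600
= 1.5540

1.5540


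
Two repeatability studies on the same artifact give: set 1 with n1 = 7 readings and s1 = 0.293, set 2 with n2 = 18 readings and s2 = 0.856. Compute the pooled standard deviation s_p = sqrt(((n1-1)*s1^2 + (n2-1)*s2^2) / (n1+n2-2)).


s_p = sqrt(((n1-1)*s1^2 + (n2-1)*s2^2) / (n1+n2-2))
numerator = (7-1)*0.293^2 + (18-1)*0.856^2 = 0.515094 + 12.456512 = 12.971606
denominator = 7 + 18 - 2 = 23
s_p^2 = 12.971606 / 23 = 0.56398287
s_p = sqrt(0.56398287) = 0.7510

0.7510


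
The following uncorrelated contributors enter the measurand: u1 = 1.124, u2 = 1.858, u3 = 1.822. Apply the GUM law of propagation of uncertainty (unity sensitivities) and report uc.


uc = sqrt(1.124^2 + 1.858^2 + 1.822^2)
uc = sqrt(8.035224)
uc = 2.8346

2.8346


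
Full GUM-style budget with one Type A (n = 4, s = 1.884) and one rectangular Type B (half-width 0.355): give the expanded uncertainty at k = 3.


u_A = s / sqrt(n) = 1.884 / sqrt(4) = 0.942
u_B = half_width / sqrt(3) = 0.355 / sqrt(3) = 0.20495935
uc = sqrt(u_A^2 + u_B^2) = sqrt(0.942^2 + 0.20495935^2) = 0.96403959
U = k * uc = 3 * 0.96403959
U = 2.8921

2.8921


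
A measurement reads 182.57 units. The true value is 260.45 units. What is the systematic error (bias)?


Systematic error = measured - true
= 182.57 - 260.45
= -77.8800

-77.8800


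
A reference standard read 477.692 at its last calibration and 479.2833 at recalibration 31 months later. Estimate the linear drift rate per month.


rate = (v2 - v1) / months
= (479.2833 - 477.692) / 31
= 1.5913 / 31
= 0.0513

0.0513


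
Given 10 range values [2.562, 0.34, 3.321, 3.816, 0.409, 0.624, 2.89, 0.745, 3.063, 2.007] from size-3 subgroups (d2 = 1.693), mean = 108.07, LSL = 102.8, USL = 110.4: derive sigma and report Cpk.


R_bar = (2.562 + 0.34 + 3.321 + 3.816 + 0.409 + 0.624 + 2.89 + 0.745 + 3.063 + 2.007) / 10 = 1.9777
sigma = R_bar / d2 = 1.9777 / 1.693 = 1.168163
Cp = (USL - LSL)/(6*sigma) = (110.4 - 102.8)/(6*1.168163) = 1.0843
Cpu = (110.4 - 108.07)/(3*1.168163) = 0.6649
Cpl = (108.07 - 102.8)/(3*1.168163) = 1.5038
Cpk = min(Cpu, Cpl) = 0.6649

0.6649


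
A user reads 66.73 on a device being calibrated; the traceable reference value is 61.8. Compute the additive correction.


Correction = standard - reading
= 61.8 - 66.73
= -4.9300

-4.9300


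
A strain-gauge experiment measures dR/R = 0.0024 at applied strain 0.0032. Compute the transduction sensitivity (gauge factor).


GF = (dR/R) / epsilon
= 0.0024 / 0.0032
= 0.7500

0.7500


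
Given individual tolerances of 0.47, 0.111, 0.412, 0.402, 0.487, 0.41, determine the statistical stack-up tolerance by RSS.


RSS = sqrt(0.47^2 + 0.111^2 + 0.412^2 + 0.402^2 + 0.487^2 + 0.41^2)
= sqrt(0.969838)
= 0.9848

0.9848


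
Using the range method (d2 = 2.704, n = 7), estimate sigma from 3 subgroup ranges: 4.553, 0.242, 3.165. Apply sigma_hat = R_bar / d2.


R_bar = (4.553 + 0.242 + 3.165) / 3
R_bar = 7.96 / 3 = 2.6533333
sigma_hat = R_bar / d2 = 2.6533333 / 2.704 = 0.9813

0.9813


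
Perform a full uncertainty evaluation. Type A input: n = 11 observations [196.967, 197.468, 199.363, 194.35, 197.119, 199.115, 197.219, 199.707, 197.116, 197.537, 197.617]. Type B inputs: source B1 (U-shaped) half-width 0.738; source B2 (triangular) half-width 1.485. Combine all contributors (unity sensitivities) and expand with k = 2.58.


mean = (196.967 + 197.468 + 199.363 + 194.35 + 197.119 + 199.115 + 197.219 + 199.707 + 197.116 + 197.537 + 197.617) / 11 = 197.598
s = sqrt(sum((x - mean)^2)/(n-1)) = 1.4641874
u_A = s / sqrt(n) = 1.4641874 / sqrt(11) = 0.44146911
u_B1 = 0.738 / sqrt(2) = 0.5218448
u_B2 = 1.485 / sqrt(6) = 0.60624871
uc = sqrt(0.44146911^2 + 0.5218448^2 + 0.60624871^2) = 0.91364899
U = k * uc = 2.58 * 0.91364899
U = 2.3572

2.3572


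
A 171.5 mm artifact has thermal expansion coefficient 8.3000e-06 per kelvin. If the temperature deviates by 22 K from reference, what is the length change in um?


dL = L * alpha * dT
= 171.5 * 8.3000e-06 * 22
= 0.0313159 mm
dL_um = 0.0313159 * 1000 = 31.3159 um

31.3159


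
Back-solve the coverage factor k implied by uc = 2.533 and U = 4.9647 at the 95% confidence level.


k = U / uc
k = 4.9647 / 2.533
k = 1.96

1.96


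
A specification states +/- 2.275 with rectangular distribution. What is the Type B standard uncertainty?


u_B = half_width / sqrt(3)
u_B = 2.275 / 1.7320508
u_B = 1.3135

1.3135


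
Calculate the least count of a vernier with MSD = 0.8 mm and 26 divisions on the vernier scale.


LC = MSD / n_div
= 0.8 / 26
= 0.0308

0.0308


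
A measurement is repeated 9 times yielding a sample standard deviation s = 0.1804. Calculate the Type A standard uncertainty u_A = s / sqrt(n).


u_A = s / sqrt(n)
u_A = 0.1804 / sqrt(9)
u_A = 0.1804 / 3
u_A = 0.0601

0.0601


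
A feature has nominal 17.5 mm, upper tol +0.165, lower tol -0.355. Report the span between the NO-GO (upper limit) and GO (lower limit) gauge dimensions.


GO = nominal - lower_tol (smallest hole = maximum material condition)
GO = 17.5 - 0.355 = 17.145
NO-GO = nominal + upper_tol (largest hole = least material condition)
NO-GO = 17.5 + 0.165 = 17.665
spread = NO-GO - GO = 17.665 - 17.145 = 0.5200

0.5200


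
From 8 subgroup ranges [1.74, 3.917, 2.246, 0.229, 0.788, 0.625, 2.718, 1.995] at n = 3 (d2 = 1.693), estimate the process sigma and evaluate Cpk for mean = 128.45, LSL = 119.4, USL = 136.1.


R_bar = (1.74 + 3.917 + 2.246 + 0.229 + 0.788 + 0.625 + 2.718 + 1.995) / 8 = 1.78225
sigma = R_bar / d2 = 1.78225 / 1.693 = 1.0527171
Cp = (USL - LSL)/(6*sigma) = (136.1 - 119.4)/(6*1.0527171) = 2.6440
Cpu = (136.1 - 128.45)/(3*1.0527171) = 2.4223
Cpl = (128.45 - 119.4)/(3*1.0527171) = 2.8656
Cpk = min(Cpu, Cpl) = 2.4223

2.4223


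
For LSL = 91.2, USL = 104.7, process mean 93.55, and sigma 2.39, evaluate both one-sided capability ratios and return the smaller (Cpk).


Cpu = (USL - mean) / (3*sigma) = (104.7 - 93.55) / (3*2.39) = 1.5551
Cpl = (mean - LSL) / (3*sigma) = (93.55 - 91.2) / (3*2.39) = 0.3278
Cpk = min(Cpu, Cpl) = 0.3278

0.3278


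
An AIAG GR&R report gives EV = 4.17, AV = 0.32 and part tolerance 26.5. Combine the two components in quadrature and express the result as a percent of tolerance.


GRR = sqrt(EV^2 + AV^2) = sqrt(4.17^2 + 0.32^2) = 4.1822602
%GRR = GRR / tol * 100 = 4.1822602 / 26.5 * 100
%GRR = 15.7821

15.7821


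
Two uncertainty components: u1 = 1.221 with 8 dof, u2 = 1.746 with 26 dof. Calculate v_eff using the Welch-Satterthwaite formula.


uc = sqrt(u1^2 + u2^2) = sqrt(1.221^2 + 1.746^2) = 2.1305767
v_eff = uc^4 / (u1^4/v1 + u2^4/v2)
= 2.1305767^4 / (1.221^4/8 + 1.746^4/26)
= 20.605763 / 0.63526624
v_eff = 32.4364

32.4364


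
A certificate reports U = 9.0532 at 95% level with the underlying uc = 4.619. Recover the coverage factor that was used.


k = U / uc
k = 9.0532 / 4.619
k = 1.96

1.96


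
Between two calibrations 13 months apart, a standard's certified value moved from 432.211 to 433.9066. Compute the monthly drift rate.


rate = (v2 - v1) / months
= (433.9066 - 432.211) / 13
= 1.6956 / 13
= 0.1304

0.1304


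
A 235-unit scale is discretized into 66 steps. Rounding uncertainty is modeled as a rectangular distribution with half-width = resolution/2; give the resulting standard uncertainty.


resolution = range / divisions
resolution = 235 / 66 = 3.5606061
u_res = resolution / (2*sqrt(3))
u_res = 3.5606061 / 3.4641016
u_res = 1.0279

1.0279
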